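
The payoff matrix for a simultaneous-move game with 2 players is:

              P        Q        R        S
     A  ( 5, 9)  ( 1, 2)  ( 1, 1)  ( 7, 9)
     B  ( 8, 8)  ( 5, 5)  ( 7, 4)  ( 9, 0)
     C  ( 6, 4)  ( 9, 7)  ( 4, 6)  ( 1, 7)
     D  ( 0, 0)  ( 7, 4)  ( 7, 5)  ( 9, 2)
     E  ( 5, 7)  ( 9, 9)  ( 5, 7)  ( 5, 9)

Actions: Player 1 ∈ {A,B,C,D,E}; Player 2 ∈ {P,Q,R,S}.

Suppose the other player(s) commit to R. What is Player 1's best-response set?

u_1(A vs R) = 1
u_1(B vs R) = 7
u_1(C vs R) = 4
u_1(D vs R) = 7
u_1(E vs R) = 5
max payoff 7 at {B,D}

P1 best: {B,D}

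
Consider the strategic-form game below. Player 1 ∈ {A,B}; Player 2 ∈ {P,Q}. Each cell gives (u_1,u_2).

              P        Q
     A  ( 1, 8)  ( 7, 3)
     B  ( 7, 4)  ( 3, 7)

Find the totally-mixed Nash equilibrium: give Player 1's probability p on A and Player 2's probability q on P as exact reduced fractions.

(p,q) = (3/8, 2/5)

P1 indiff ⇒ q·1+(1-q)·7 = q·7+(1-q)·3 ⇒ q(-6) = (1-q)(-4) ⇒ q = 2/5
P2 indiff ⇒ p·8+(1-p)·4 = p·3+(1-p)·7 ⇒ p(5) = (1-p)(3) ⇒ p = 3/8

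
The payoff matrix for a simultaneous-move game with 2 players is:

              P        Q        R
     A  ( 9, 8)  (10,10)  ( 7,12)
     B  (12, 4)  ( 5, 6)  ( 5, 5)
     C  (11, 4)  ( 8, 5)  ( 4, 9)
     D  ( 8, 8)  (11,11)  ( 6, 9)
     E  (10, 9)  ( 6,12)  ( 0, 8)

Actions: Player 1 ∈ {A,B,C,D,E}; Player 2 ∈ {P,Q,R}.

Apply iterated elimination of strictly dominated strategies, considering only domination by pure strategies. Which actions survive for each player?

P1 drop E (C beats it: P:11>10 Q:8>6 R:4>0)
P2 drop P (Q beats it: A:10>8 B:6>4 C:5>4 D:11>8)
P1 drop B (A beats it: Q:10>5 R:7>5)
P1 drop C (A beats it: Q:10>8 R:7>4)
P1→{A,D} P2→{Q,R}

IESDS → P1:{A,D} P2:{Q,R}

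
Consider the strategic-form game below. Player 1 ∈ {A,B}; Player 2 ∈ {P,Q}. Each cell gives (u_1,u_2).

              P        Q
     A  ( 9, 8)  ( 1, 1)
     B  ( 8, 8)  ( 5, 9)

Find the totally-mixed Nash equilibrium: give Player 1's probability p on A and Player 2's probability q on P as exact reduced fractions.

P1 indiff ⇒ q·9+(1-q)·1 = q·8+(1-q)·5 ⇒ q(1) = (1-q)(4) ⇒ q = 4/5
P2 indiff ⇒ p·8+(1-p)·8 = p·1+(1-p)·9 ⇒ p(7) = (1-p)(1) ⇒ p = 1/8

p=1/8, q=4/5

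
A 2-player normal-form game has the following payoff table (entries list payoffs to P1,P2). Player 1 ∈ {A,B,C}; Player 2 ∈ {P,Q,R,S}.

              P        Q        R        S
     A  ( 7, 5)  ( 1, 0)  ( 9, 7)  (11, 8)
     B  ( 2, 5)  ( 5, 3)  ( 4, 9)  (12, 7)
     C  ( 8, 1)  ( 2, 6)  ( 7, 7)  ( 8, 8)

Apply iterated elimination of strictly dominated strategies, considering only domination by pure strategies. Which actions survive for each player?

Remaining: P1:{A,B} P2:{R,S}

P2 drop P (R beats it: A:7>5 B:9>5 C:7>1)
P2 drop Q (R beats it: A:7>0 B:9>3 C:7>6)
P1 drop C (A beats it: R:9>7 S:11>8)
P1→{A,B} P2→{R,S}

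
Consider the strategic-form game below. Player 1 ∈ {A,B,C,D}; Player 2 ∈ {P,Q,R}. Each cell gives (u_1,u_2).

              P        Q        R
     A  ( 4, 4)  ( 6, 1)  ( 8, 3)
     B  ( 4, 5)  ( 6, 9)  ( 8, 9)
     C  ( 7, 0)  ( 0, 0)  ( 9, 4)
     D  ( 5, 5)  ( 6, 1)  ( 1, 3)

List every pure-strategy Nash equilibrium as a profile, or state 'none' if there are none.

PSNE = {(B,Q), (C,R)}

(A,P): not NE [P1→C gives 7>4]
(A,Q): not NE [P2→P gives 4>1]
(A,R): not NE [P1→C gives 9>8; P2→P gives 4>3]
(B,P): not NE [P1→C gives 7>4; P2→R gives 9>5]
(B,Q): NE
(B,R): not NE [P1→C gives 9>8]
(C,P): not NE [P2→R gives 4>0]
(C,Q): not NE [P1→D gives 6>0; P2→R gives 4>0]
(C,R): NE
(D,P): not NE [P1→C gives 7>5]
(D,Q): not NE [P2→P gives 5>1]
(D,R): not NE [P1→C gives 9>1; P2→P gives 5>3]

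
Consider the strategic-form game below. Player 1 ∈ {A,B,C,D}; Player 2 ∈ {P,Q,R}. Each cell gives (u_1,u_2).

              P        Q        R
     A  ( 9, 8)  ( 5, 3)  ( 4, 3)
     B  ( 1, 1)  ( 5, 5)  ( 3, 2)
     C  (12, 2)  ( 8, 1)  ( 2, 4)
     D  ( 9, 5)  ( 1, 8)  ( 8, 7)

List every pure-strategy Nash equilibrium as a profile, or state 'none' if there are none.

(A,P): not NE [P1→C gives 12>9]
(A,Q): not NE [P1→C gives 8>5; P2→P gives 8>3]
(A,R): not NE [P1→D gives 8>4; P2→P gives 8>3]
(B,P): not NE [P1→C gives 12>1; P2→Q gives 5>1]
(B,Q): not NE [P1→C gives 8>5]
(B,R): not NE [P1→D gives 8>3; P2→Q gives 5>2]
(C,P): not NE [P2→R gives 4>2]
(C,Q): not NE [P2→R gives 4>1]
(C,R): not NE [P1→D gives 8>2]
(D,P): not NE [P1→C gives 12>9; P2→Q gives 8>5]
(D,Q): not NE [P1→C gives 8>1]
(D,R): not NE [P2→Q gives 8>7]

PSNE: ∅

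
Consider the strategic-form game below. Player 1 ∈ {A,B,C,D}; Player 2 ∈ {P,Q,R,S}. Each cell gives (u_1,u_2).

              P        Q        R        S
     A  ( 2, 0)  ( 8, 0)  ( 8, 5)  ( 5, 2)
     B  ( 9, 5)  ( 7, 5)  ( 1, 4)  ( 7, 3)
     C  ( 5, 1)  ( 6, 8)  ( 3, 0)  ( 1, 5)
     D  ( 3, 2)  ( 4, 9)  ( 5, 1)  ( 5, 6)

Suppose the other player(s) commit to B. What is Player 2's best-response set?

u_2(P vs B) = 5
u_2(Q vs B) = 5
u_2(R vs B) = 4
u_2(S vs B) = 3
max payoff 5 at {P,Q}

BR_2 = {P,Q}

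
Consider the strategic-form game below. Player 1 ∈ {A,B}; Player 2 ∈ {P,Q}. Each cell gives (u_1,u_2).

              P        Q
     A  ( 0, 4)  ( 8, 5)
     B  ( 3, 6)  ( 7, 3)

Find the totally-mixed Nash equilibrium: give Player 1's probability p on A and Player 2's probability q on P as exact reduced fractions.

P1 indiff ⇒ q·0+(1-q)·8 = q·3+(1-q)·7 ⇒ q(-3) = (1-q)(-1) ⇒ q = 1/4
P2 indiff ⇒ p·4+(1-p)·6 = p·5+(1-p)·3 ⇒ p(-1) = (1-p)(-3) ⇒ p = 3/4

(p,q) = (3/4, 1/4)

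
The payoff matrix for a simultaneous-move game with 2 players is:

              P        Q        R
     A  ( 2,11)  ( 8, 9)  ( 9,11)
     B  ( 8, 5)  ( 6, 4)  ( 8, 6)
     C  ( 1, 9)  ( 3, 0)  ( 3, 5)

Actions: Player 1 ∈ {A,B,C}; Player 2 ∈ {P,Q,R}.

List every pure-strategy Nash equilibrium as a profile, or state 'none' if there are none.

PSNE = {(A,R)}

(A,P): not NE [P1→B gives 8>2]
(A,Q): not NE [P2→R gives 11>9]
(A,R): NE
(B,P): not NE [P2→R gives 6>5]
(B,Q): not NE [P1→A gives 8>6; P2→R gives 6>4]
(B,R): not NE [P1→A gives 9>8]
(C,P): not NE [P1→B gives 8>1]
(C,Q): not NE [P1→A gives 8>3; P2→P gives 9>0]
(C,R): not NE [P1→A gives 9>3; P2→P gives 9>5]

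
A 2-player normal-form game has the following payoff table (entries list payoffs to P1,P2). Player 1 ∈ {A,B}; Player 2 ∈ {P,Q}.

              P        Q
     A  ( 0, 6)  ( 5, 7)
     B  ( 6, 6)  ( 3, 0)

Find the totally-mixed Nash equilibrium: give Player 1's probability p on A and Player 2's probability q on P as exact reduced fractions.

P1 indiff ⇒ q·0+(1-q)·5 = q·6+(1-q)·3 ⇒ q(-6) = (1-q)(-2) ⇒ q = 1/4
P2 indiff ⇒ p·6+(1-p)·6 = p·7+(1-p)·0 ⇒ p(-1) = (1-p)(-6) ⇒ p = 6/7

p=6/7, q=1/4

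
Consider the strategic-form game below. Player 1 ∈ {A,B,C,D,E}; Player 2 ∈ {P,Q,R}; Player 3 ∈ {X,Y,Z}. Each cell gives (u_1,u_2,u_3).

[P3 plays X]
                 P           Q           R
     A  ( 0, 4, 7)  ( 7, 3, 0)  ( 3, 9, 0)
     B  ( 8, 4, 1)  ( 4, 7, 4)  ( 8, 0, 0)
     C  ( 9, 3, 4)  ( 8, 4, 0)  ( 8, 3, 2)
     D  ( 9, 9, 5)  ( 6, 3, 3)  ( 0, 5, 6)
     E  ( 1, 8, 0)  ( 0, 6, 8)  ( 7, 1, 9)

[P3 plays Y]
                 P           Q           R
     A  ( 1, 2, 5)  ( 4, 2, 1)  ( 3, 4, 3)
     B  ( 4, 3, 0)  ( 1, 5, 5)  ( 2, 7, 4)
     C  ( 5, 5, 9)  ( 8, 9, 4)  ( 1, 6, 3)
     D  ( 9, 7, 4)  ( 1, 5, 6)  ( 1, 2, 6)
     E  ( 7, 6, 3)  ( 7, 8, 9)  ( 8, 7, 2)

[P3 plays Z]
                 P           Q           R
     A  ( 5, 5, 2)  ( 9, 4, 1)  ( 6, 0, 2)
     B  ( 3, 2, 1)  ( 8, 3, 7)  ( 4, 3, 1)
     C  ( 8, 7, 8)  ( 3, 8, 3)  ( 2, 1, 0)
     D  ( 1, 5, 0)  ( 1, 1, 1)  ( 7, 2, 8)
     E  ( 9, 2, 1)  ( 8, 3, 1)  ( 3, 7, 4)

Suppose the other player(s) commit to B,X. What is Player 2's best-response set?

argmax u_2 = {Q}

u_2(P vs B,X) = 4
u_2(Q vs B,X) = 7
u_2(R vs B,X) = 0
max payoff 7 at {Q}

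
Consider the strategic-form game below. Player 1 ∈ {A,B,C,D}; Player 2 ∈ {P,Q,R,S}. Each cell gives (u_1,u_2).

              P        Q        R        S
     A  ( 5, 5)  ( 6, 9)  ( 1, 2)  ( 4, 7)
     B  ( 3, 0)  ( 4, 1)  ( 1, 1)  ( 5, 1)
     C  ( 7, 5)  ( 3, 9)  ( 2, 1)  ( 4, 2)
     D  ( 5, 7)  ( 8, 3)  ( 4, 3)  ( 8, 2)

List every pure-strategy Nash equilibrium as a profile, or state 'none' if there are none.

No pure NE.

(A,P): not NE [P1→C gives 7>5; P2→Q gives 9>5]
(A,Q): not NE [P1→D gives 8>6]
(A,R): not NE [P1→D gives 4>1; P2→Q gives 9>2]
(A,S): not NE [P1→D gives 8>4; P2→Q gives 9>7]
(B,P): not NE [P1→C gives 7>3; P2→S gives 1>0]
(B,Q): not NE [P1→D gives 8>4]
(B,R): not NE [P1→D gives 4>1]
(B,S): not NE [P1→D gives 8>5]
(C,P): not NE [P2→Q gives 9>5]
(C,Q): not NE [P1→D gives 8>3]
(C,R): not NE [P1→D gives 4>2; P2→Q gives 9>1]
(C,S): not NE [P1→D gives 8>4; P2→Q gives 9>2]
(D,P): not NE [P1→C gives 7>5]
(D,Q): not NE [P2→P gives 7>3]
(D,R): not NE [P2→P gives 7>3]
(D,S): not NE [P2→P gives 7>2]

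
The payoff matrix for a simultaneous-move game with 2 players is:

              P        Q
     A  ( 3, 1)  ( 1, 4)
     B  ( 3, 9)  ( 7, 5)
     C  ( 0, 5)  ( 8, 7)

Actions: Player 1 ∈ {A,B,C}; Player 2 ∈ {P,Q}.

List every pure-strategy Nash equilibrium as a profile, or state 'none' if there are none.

Nash profiles: (B,P), (C,Q)

(A,P): not NE [P2→Q gives 4>1]
(A,Q): not NE [P1→C gives 8>1]
(B,P): NE
(B,Q): not NE [P1→C gives 8>7; P2→P gives 9>5]
(C,P): not NE [P1→B gives 3>0; P2→Q gives 7>5]
(C,Q): NE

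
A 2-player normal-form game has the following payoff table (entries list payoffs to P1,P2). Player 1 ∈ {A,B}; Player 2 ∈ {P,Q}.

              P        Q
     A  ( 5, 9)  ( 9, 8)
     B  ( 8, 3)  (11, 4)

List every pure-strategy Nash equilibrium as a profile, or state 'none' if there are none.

(A,P): not NE [P1→B gives 8>5]
(A,Q): not NE [P1→B gives 11>9; P2→P gives 9>8]
(B,P): not NE [P2→Q gives 4>3]
(B,Q): NE

NE set: (B,Q)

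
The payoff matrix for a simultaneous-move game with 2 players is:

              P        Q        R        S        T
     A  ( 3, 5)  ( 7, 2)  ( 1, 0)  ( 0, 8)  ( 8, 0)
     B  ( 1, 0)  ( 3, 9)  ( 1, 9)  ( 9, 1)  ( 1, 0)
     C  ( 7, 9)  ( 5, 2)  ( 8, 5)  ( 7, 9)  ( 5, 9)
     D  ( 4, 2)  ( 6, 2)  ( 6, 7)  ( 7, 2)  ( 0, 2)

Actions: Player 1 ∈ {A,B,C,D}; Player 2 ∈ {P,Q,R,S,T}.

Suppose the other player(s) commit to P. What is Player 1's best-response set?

P1 best: {C}

u_1(A vs P) = 3
u_1(B vs P) = 1
u_1(C vs P) = 7
u_1(D vs P) = 4
max payoff 7 at {C}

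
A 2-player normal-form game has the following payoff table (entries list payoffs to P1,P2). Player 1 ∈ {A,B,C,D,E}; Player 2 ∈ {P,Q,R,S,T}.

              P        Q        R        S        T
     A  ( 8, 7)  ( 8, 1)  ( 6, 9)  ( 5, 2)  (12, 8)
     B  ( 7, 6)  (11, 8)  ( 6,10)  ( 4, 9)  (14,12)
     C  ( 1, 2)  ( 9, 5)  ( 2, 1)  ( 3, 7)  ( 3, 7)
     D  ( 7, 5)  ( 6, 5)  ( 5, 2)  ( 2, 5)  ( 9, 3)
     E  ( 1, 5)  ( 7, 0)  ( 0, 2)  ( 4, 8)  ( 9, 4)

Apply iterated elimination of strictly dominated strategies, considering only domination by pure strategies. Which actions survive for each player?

Survivors P1:{A,B} P2:{R,T}

P1 drop C (B beats it: P:7>1 Q:11>9 R:6>2 S:4>3 T:14>3)
P1 drop D (A beats it: P:8>7 Q:8>6 R:6>5 S:5>2 T:12>9)
P1 drop E (A beats it: P:8>1 Q:8>7 R:6>0 S:5>4 T:12>9)
P2 drop P (R beats it: A:9>7 B:10>6)
P2 drop Q (R beats it: A:9>1 B:10>8)
P2 drop S (R beats it: A:9>2 B:10>9)
P1→{A,B} P2→{R,T}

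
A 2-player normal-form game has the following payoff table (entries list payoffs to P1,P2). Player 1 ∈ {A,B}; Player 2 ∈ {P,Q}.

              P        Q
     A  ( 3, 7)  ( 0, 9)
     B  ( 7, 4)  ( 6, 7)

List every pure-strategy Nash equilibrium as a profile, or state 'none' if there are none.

(A,P): not NE [P1→B gives 7>3; P2→Q gives 9>7]
(A,Q): not NE [P1→B gives 6>0]
(B,P): not NE [P2→Q gives 7>4]
(B,Q): NE

PSNE = {(B,Q)}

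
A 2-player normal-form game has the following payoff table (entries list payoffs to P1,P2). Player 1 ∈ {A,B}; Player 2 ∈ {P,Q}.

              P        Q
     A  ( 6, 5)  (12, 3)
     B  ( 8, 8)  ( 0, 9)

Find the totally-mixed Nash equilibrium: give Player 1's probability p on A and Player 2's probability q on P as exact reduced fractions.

(p,q) = (1/3, 6/7)

P1 indiff ⇒ q·6+(1-q)·12 = q·8+(1-q)·0 ⇒ q(-2) = (1-q)(-12) ⇒ q = 6/7
P2 indiff ⇒ p·5+(1-p)·8 = p·3+(1-p)·9 ⇒ p(2) = (1-p)(1) ⇒ p = 1/3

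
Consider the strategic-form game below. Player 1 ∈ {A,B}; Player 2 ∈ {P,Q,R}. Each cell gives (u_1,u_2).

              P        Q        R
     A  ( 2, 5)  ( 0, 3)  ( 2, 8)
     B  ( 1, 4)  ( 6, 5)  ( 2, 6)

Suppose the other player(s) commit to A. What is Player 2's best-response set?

argmax u_2 = {R}

u_2(P vs A) = 5
u_2(Q vs A) = 3
u_2(R vs A) = 8
max payoff 8 at {R}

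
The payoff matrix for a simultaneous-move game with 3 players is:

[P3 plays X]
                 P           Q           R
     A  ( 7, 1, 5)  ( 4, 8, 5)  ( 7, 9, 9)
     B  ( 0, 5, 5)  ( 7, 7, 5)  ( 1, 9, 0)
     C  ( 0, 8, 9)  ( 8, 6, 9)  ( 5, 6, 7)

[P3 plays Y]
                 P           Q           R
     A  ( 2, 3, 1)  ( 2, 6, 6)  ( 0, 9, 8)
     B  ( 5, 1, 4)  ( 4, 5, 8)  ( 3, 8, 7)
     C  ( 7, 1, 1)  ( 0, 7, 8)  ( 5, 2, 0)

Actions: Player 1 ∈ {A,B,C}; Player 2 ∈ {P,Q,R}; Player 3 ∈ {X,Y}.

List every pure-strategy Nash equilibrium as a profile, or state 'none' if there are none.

(A,P,X): not NE [P2→R gives 9>1]
(A,P,Y): not NE [P1→C gives 7>2; P2→R gives 9>3; P3→X gives 5>1]
(A,Q,X): not NE [P1→C gives 8>4; P2→R gives 9>8; P3→Y gives 6>5]
(A,Q,Y): not NE [P1→B gives 4>2; P2→R gives 9>6]
(A,R,X): NE
(A,R,Y): not NE [P1→C gives 5>0; P3→X gives 9>8]
(B,P,X): not NE [P1→A gives 7>0; P2→R gives 9>5]
(B,P,Y): not NE [P1→C gives 7>5; P2→R gives 8>1; P3→X gives 5>4]
(B,Q,X): not NE [P1→C gives 8>7; P2→R gives 9>7; P3→Y gives 8>5]
(B,Q,Y): not NE [P2→R gives 8>5]
(B,R,X): not NE [P1→A gives 7>1; P3→Y gives 7>0]
(B,R,Y): not NE [P1→C gives 5>3]
(C,P,X): not NE [P1→A gives 7>0]
(C,P,Y): not NE [P2→Q gives 7>1; P3→X gives 9>1]
(C,Q,X): not NE [P2→P gives 8>6]
(C,Q,Y): not NE [P1→B gives 4>0; P3→X gives 9>8]
(C,R,X): not NE [P1→A gives 7>5; P2→P gives 8>6]
(C,R,Y): not NE [P2→Q gives 7>2; P3→X gives 7>0]

NE set: (A,R,X)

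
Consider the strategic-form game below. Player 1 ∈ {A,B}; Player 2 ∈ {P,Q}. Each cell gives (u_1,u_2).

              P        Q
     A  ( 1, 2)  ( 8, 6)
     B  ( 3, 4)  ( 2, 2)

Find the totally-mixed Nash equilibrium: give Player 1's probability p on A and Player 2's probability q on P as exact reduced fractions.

P1 indiff ⇒ q·1+(1-q)·8 = q·3+(1-q)·2 ⇒ q(-2) = (1-q)(-6) ⇒ q = 3/4
P2 indiff ⇒ p·2+(1-p)·4 = p·6+(1-p)·2 ⇒ p(-4) = (1-p)(-2) ⇒ p = 1/3

(p,q) = (1/3, 3/4)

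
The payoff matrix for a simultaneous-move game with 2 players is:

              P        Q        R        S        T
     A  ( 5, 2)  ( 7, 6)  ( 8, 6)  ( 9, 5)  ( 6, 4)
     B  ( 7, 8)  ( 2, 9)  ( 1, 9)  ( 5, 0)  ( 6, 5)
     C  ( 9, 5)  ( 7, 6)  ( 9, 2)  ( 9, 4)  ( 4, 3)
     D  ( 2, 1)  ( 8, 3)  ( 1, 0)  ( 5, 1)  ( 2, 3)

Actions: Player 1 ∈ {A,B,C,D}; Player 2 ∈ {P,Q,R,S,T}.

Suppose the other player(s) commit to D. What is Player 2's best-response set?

u_2(P vs D) = 1
u_2(Q vs D) = 3
u_2(R vs D) = 0
u_2(S vs D) = 1
u_2(T vs D) = 3
max payoff 3 at {Q,T}

BR_2 = {Q,T}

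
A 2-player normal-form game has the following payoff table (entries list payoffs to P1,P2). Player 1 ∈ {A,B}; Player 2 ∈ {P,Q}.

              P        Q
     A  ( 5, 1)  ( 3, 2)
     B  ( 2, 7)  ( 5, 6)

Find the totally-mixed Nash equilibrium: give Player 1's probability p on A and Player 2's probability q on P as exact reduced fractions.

P1 mixes 1/2 on A; P2 mixes 2/5 on P

P1 indiff ⇒ q·5+(1-q)·3 = q·2+(1-q)·5 ⇒ q(3) = (1-q)(2) ⇒ q = 2/5
P2 indiff ⇒ p·1+(1-p)·7 = p·2+(1-p)·6 ⇒ p(-1) = (1-p)(-1) ⇒ p = 1/2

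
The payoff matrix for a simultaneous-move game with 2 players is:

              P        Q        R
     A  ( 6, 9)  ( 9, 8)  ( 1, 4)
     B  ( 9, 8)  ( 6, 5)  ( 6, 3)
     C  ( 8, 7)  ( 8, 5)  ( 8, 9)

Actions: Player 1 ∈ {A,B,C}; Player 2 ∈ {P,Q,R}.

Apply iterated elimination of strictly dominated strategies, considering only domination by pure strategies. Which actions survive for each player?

Remaining: P1:{B,C} P2:{P,R}

P2 drop Q (P beats it: A:9>8 B:8>5 C:7>5)
P1 drop A (B beats it: P:9>6 R:6>1)
P1→{B,C} P2→{P,R}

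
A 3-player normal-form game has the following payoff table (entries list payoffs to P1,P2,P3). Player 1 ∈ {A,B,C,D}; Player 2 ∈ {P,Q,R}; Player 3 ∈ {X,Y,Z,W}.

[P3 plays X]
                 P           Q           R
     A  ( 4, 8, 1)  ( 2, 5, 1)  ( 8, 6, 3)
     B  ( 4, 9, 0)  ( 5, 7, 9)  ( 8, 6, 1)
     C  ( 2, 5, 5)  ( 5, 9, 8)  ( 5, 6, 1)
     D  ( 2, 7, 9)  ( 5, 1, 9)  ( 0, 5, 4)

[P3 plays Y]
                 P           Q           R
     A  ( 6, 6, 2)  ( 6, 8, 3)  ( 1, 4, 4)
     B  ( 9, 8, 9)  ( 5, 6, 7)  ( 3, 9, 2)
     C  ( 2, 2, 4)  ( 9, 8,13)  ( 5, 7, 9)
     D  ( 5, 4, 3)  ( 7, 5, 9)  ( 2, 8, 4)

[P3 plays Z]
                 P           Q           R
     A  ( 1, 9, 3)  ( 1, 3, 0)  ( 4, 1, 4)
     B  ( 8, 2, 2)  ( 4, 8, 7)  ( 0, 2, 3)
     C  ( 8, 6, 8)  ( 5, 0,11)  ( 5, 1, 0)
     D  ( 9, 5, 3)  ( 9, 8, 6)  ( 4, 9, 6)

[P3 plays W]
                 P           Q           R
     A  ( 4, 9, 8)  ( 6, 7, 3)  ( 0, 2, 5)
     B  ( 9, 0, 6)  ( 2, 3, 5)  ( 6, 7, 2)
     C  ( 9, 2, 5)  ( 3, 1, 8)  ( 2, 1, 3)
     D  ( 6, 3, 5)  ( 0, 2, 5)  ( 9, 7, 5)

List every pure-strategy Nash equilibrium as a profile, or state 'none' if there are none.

(A,P,X): not NE [P3→W gives 8>1]
(A,P,Y): not NE [P1→B gives 9>6; P2→Q gives 8>6; P3→W gives 8>2]
(A,P,Z): not NE [P1→D gives 9>1; P3→W gives 8>3]
(A,P,W): not NE [P1→C gives 9>4]
(A,Q,X): not NE [P1→D gives 5>2; P2→P gives 8>5; P3→W gives 3>1]
(A,Q,Y): not NE [P1→C gives 9>6]
(A,Q,Z): not NE [P1→D gives 9>1; P2→P gives 9>3; P3→W gives 3>0]
(A,Q,W): not NE [P2→P gives 9>7]
(A,R,X): not NE [P2→P gives 8>6; P3→W gives 5>3]
(A,R,Y): not NE [P1→C gives 5>1; P2→Q gives 8>4; P3→W gives 5>4]
(A,R,Z): not NE [P1→C gives 5>4; P2→P gives 9>1; P3→W gives 5>4]
(A,R,W): not NE [P1→D gives 9>0; P2→P gives 9>2]
(B,P,X): not NE [P3→Y gives 9>0]
(B,P,Y): not NE [P2→R gives 9>8]
(B,P,Z): not NE [P1→D gives 9>8; P2→Q gives 8>2; P3→Y gives 9>2]
(B,P,W): not NE [P2→R gives 7>0; P3→Y gives 9>6]
(B,Q,X): not NE [P2→P gives 9>7]
(B,Q,Y): not NE [P1→C gives 9>5; P2→R gives 9>6; P3→X gives 9>7]
(B,Q,Z): not NE [P1→D gives 9>4; P3→X gives 9>7]
(B,Q,W): not NE [P1→A gives 6>2; P2→R gives 7>3; P3→X gives 9>5]
(B,R,X): not NE [P2→P gives 9>6; P3→Z gives 3>1]
(B,R,Y): not NE [P1→C gives 5>3; P3→Z gives 3>2]
(B,R,Z): not NE [P1→C gives 5>0; P2→Q gives 8>2]
(B,R,W): not NE [P1→D gives 9>6; P3→Z gives 3>2]
(C,P,X): not NE [P1→B gives 4>2; P2→Q gives 9>5; P3→Z gives 8>5]
(C,P,Y): not NE [P1→B gives 9>2; P2→Q gives 8>2; P3→Z gives 8>4]
(C,P,Z): not NE [P1→D gives 9>8]
(C,P,W): not NE [P3→Z gives 8>5]
(C,Q,X): not NE [P3→Y gives 13>8]
(C,Q,Y): NE
(C,Q,Z): not NE [P1→D gives 9>5; P2→P gives 6>0; P3→Y gives 13>11]
(C,Q,W): not NE [P1→A gives 6>3; P2→P gives 2>1; P3→Y gives 13>8]
(C,R,X): not NE [P1→B gives 8>5; P2→Q gives 9>6; P3→Y gives 9>1]
(C,R,Y): not NE [P2→Q gives 8>7]
(C,R,Z): not NE [P2→P gives 6>1; P3→Y gives 9>0]
(C,R,W): not NE [P1→D gives 9>2; P2→P gives 2>1; P3→Y gives 9>3]
(D,P,X): not NE [P1→B gives 4>2]
(D,P,Y): not NE [P1→B gives 9>5; P2→R gives 8>4; P3→X gives 9>3]
(D,P,Z): not NE [P2→R gives 9>5; P3→X gives 9>3]
(D,P,W): not NE [P1→C gives 9>6; P2→R gives 7>3; P3→X gives 9>5]
(D,Q,X): not NE [P2→P gives 7>1]
(D,Q,Y): not NE [P1→C gives 9>7; P2→R gives 8>5]
(D,Q,Z): not NE [P2→R gives 9>8; P3→Y gives 9>6]
(D,Q,W): not NE [P1→A gives 6>0; P2→R gives 7>2; P3→Y gives 9>5]
(D,R,X): not NE [P1→B gives 8>0; P2→P gives 7>5; P3→Z gives 6>4]
(D,R,Y): not NE [P1→C gives 5>2; P3→Z gives 6>4]
(D,R,Z): not NE [P1→C gives 5>4]
(D,R,W): not NE [P3→Z gives 6>5]

NE set: (C,Q,Y)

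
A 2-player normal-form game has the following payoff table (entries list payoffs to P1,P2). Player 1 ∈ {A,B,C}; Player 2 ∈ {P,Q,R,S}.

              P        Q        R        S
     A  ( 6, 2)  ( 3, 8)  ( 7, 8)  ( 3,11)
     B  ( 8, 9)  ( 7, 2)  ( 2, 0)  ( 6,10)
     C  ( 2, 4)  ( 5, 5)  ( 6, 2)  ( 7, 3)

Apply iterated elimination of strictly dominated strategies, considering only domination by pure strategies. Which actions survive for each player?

P2 drop R (S beats it: A:11>8 B:10>0 C:3>2)
P1 drop A (B beats it: P:8>6 Q:7>3 S:6>3)
P1→{B,C} P2→{P,Q,S}

Remaining: P1:{B,C} P2:{P,Q,S}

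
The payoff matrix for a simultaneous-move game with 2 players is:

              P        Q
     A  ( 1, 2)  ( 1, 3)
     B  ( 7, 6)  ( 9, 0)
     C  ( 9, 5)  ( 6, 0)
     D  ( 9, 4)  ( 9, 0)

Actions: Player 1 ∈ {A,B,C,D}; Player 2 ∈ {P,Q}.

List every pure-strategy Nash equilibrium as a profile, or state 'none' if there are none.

(A,P): not NE [P1→D gives 9>1; P2→Q gives 3>2]
(A,Q): not NE [P1→D gives 9>1]
(B,P): not NE [P1→D gives 9>7]
(B,Q): not NE [P2→P gives 6>0]
(C,P): NE
(C,Q): not NE [P1→D gives 9>6; P2→P gives 5>0]
(D,P): NE
(D,Q): not NE [P2→P gives 4>0]

Nash profiles: (C,P), (D,P)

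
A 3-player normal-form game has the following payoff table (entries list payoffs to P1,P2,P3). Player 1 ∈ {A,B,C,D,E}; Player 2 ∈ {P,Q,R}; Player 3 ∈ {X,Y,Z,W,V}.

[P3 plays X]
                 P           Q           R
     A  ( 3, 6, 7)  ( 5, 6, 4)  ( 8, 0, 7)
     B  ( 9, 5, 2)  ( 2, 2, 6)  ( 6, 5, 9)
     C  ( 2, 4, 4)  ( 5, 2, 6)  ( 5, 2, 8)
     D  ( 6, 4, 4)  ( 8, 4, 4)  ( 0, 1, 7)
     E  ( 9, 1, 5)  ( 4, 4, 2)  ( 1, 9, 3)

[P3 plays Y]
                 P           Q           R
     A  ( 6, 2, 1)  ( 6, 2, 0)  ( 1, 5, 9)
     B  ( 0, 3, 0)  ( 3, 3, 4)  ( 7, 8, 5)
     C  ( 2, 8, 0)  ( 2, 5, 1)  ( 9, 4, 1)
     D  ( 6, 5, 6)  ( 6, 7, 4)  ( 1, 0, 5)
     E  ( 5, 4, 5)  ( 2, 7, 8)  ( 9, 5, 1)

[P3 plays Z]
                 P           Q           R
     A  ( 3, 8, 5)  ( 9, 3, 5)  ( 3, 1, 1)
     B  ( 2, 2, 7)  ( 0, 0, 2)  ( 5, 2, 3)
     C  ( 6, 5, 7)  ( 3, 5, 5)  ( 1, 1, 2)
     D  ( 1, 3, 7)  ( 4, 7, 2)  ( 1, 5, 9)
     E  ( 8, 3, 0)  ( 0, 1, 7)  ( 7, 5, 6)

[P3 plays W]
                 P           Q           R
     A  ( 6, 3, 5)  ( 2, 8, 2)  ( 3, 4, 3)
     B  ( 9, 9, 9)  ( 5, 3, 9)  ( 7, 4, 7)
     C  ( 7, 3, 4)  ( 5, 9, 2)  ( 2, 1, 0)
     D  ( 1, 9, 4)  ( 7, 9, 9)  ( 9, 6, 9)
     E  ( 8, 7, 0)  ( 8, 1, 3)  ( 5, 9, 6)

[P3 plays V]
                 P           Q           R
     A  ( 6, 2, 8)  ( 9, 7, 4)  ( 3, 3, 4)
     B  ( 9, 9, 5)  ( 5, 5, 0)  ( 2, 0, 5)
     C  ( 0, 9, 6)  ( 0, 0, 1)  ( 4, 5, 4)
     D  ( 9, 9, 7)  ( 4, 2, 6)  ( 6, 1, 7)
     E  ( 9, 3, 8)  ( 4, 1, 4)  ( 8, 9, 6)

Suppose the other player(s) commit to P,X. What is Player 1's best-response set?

P1 best: {B,E}

u_1(A vs P,X) = 3
u_1(B vs P,X) = 9
u_1(C vs P,X) = 2
u_1(D vs P,X) = 6
u_1(E vs P,X) = 9
max payoff 9 at {B,E}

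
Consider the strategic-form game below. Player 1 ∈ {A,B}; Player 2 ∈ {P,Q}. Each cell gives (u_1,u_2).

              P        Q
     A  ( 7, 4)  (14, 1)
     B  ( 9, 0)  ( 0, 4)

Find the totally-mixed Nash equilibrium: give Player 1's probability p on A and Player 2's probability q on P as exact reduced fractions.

P1 indiff ⇒ q·7+(1-q)·14 = q·9+(1-q)·0 ⇒ q(-2) = (1-q)(-14) ⇒ q = 7/8
P2 indiff ⇒ p·4+(1-p)·0 = p·1+(1-p)·4 ⇒ p(3) = (1-p)(4) ⇒ p = 4/7

P1 mixes 4/7 on A; P2 mixes 7/8 on P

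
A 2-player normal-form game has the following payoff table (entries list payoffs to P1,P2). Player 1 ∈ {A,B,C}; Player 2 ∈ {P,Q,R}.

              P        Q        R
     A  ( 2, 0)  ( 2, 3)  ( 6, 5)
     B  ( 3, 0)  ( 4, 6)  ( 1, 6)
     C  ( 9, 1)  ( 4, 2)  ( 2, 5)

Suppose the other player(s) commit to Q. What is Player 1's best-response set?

u_1(A vs Q) = 2
u_1(B vs Q) = 4
u_1(C vs Q) = 4
max payoff 4 at {B,C}

BR_1 = {B,C}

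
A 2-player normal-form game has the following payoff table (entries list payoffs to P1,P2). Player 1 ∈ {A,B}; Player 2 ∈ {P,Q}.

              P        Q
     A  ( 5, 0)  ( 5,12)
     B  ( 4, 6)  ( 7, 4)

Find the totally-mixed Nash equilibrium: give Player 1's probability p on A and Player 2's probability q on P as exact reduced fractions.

P1 indiff ⇒ q·5+(1-q)·5 = q·4+(1-q)·7 ⇒ q(1) = (1-q)(2) ⇒ q = 2/3
P2 indiff ⇒ p·0+(1-p)·6 = p·12+(1-p)·4 ⇒ p(-12) = (1-p)(-2) ⇒ p = 1/7

p=1/7, q=2/3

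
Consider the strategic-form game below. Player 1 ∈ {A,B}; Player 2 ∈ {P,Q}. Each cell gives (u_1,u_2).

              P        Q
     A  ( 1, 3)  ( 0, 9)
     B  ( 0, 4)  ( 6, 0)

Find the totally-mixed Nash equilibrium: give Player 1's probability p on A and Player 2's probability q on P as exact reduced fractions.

P1 mixes 2/5 on A; P2 mixes 6/7 on P

P1 indiff ⇒ q·1+(1-q)·0 = q·0+(1-q)·6 ⇒ q(1) = (1-q)(6) ⇒ q = 6/7
P2 indiff ⇒ p·3+(1-p)·4 = p·9+(1-p)·0 ⇒ p(-6) = (1-p)(-4) ⇒ p = 2/5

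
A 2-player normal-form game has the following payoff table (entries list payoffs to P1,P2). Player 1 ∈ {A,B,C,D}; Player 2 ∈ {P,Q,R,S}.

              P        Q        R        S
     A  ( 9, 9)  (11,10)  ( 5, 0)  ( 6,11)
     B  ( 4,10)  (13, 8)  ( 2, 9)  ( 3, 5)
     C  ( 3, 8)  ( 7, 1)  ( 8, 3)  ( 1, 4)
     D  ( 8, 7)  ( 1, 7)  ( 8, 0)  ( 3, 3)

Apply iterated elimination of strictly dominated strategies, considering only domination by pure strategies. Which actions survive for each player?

P2 drop R (P beats it: A:9>0 B:10>9 C:8>3 D:7>0)
P1 drop C (A beats it: P:9>3 Q:11>7 S:6>1)
P1 drop D (A beats it: P:9>8 Q:11>1 S:6>3)
P1→{A,B} P2→{P,Q,S}

IESDS → P1:{A,B} P2:{P,Q,S}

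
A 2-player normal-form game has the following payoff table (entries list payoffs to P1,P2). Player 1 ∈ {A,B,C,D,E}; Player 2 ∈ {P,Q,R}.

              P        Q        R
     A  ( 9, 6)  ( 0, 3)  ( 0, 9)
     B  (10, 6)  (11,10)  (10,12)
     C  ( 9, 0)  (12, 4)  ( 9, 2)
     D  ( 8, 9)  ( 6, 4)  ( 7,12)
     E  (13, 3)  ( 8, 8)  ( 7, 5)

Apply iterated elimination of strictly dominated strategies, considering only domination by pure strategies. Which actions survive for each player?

IESDS → P1:{B,C} P2:{Q,R}

P1 drop A (B beats it: P:10>9 Q:11>0 R:10>0)
P1 drop D (B beats it: P:10>8 Q:11>6 R:10>7)
P2 drop P (Q beats it: B:10>6 C:4>0 E:8>3)
P1 drop E (B beats it: Q:11>8 R:10>7)
P1→{B,C} P2→{Q,R}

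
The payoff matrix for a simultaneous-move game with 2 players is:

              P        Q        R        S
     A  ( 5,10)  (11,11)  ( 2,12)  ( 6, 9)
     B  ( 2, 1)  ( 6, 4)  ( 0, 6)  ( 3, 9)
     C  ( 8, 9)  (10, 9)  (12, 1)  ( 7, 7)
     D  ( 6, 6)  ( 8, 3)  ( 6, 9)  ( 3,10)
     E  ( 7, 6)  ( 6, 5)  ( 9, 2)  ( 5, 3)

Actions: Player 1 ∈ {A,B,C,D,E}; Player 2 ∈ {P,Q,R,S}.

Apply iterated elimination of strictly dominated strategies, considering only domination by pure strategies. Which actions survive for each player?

IESDS → P1:{A,C} P2:{P,Q,R}

P1 drop B (A beats it: P:5>2 Q:11>6 R:2>0 S:6>3)
P1 drop D (C beats it: P:8>6 Q:10>8 R:12>6 S:7>3)
P1 drop E (C beats it: P:8>7 Q:10>6 R:12>9 S:7>5)
P2 drop S (P beats it: A:10>9 C:9>7)
P1→{A,C} P2→{P,Q,R}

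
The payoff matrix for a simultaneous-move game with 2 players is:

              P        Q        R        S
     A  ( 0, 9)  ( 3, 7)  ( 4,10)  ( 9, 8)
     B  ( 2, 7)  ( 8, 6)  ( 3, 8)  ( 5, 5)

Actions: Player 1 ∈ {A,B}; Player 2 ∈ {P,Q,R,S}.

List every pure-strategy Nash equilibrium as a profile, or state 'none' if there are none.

(A,P): not NE [P1→B gives 2>0; P2→R gives 10>9]
(A,Q): not NE [P1→B gives 8>3; P2→R gives 10>7]
(A,R): NE
(A,S): not NE [P2→R gives 10>8]
(B,P): not NE [P2→R gives 8>7]
(B,Q): not NE [P2→R gives 8>6]
(B,R): not NE [P1→A gives 4>3]
(B,S): not NE [P1→A gives 9>5; P2→R gives 8>5]

Nash profiles: (A,R)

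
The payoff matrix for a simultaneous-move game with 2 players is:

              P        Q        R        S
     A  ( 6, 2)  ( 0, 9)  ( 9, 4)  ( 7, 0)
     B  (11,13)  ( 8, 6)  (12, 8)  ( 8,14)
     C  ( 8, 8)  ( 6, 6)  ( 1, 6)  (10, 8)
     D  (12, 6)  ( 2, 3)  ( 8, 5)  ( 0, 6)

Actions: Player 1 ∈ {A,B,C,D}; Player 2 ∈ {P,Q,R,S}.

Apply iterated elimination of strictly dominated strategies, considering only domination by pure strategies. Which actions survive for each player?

P1 drop A (B beats it: P:11>6 Q:8>0 R:12>9 S:8>7)
P2 drop Q (P beats it: B:13>6 C:8>6 D:6>3)
P2 drop R (P beats it: B:13>8 C:8>6 D:6>5)
P1→{B,C,D} P2→{P,S}

Remaining: P1:{B,C,D} P2:{P,S}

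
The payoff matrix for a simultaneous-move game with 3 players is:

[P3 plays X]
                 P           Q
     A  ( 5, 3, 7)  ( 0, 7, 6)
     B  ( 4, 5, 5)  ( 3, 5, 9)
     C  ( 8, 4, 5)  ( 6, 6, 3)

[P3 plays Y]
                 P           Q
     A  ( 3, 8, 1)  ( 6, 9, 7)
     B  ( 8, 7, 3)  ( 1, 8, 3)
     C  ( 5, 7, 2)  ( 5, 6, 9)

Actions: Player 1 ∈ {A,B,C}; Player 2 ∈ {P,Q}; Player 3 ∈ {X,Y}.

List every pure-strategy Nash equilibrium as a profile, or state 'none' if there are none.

Nash profiles: (A,Q,Y)

(A,P,X): not NE [P1→C gives 8>5; P2→Q gives 7>3]
(A,P,Y): not NE [P1→B gives 8>3; P2→Q gives 9>8; P3→X gives 7>1]
(A,Q,X): not NE [P1→C gives 6>0; P3→Y gives 7>6]
(A,Q,Y): NE
(B,P,X): not NE [P1→C gives 8>4]
(B,P,Y): not NE [P2→Q gives 8>7; P3→X gives 5>3]
(B,Q,X): not NE [P1→C gives 6>3]
(B,Q,Y): not NE [P1→A gives 6>1; P3→X gives 9>3]
(C,P,X): not NE [P2→Q gives 6>4]
(C,P,Y): not NE [P1→B gives 8>5; P3→X gives 5>2]
(C,Q,X): not NE [P3→Y gives 9>3]
(C,Q,Y): not NE [P1→A gives 6>5; P2→P gives 7>6]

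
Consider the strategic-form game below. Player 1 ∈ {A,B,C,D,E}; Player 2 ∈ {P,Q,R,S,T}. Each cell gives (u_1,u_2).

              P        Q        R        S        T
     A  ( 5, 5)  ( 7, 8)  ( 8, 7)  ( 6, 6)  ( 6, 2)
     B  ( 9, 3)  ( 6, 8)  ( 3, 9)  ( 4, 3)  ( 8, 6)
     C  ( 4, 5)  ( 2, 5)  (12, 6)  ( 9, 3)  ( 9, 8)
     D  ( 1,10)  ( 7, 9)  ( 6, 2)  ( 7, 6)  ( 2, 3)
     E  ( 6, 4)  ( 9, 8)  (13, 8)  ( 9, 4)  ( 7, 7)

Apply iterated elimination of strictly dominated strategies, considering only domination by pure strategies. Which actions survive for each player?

P1 drop A (E beats it: P:6>5 Q:9>7 R:13>8 S:9>6 T:7>6)
P1 drop D (E beats it: P:6>1 Q:9>7 R:13>6 S:9>7 T:7>2)
P2 drop P (R beats it: B:9>3 C:6>5 E:8>4)
P2 drop S (Q beats it: B:8>3 C:5>3 E:8>4)
P1→{B,C,E} P2→{Q,R,T}

Remaining: P1:{B,C,E} P2:{Q,R,T}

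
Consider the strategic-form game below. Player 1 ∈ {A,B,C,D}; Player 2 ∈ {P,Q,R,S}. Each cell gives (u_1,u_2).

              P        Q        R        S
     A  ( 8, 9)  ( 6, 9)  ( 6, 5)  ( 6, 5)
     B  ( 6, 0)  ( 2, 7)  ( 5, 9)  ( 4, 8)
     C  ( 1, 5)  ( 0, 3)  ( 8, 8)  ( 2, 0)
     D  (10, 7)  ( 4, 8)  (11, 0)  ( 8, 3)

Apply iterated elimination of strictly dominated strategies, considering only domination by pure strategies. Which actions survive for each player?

P1 drop B (A beats it: P:8>6 Q:6>2 R:6>5 S:6>4)
P1 drop C (D beats it: P:10>1 Q:4>0 R:11>8 S:8>2)
P2 drop R (P beats it: A:9>5 D:7>0)
P2 drop S (P beats it: A:9>5 D:7>3)
P1→{A,D} P2→{P,Q}

Survivors P1:{A,D} P2:{P,Q}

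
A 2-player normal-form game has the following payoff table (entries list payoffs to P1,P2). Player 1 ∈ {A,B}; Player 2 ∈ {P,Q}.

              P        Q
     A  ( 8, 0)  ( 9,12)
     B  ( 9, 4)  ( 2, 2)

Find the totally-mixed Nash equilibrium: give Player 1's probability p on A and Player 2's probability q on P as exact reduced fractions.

(p,q) = (1/7, 7/8)

P1 indiff ⇒ q·8+(1-q)·9 = q·9+(1-q)·2 ⇒ q(-1) = (1-q)(-7) ⇒ q = 7/8
P2 indiff ⇒ p·0+(1-p)·4 = p·12+(1-p)·2 ⇒ p(-12) = (1-p)(-2) ⇒ p = 1/7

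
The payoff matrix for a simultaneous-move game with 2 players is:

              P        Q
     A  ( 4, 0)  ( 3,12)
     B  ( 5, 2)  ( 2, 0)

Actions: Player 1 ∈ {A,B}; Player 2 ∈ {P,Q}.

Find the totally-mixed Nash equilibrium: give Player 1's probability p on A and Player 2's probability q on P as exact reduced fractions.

(p,q) = (1/7, 1/2)

P1 indiff ⇒ q·4+(1-q)·3 = q·5+(1-q)·2 ⇒ q(-1) = (1-q)(-1) ⇒ q = 1/2
P2 indiff ⇒ p·0+(1-p)·2 = p·12+(1-p)·0 ⇒ p(-12) = (1-p)(-2) ⇒ p = 1/7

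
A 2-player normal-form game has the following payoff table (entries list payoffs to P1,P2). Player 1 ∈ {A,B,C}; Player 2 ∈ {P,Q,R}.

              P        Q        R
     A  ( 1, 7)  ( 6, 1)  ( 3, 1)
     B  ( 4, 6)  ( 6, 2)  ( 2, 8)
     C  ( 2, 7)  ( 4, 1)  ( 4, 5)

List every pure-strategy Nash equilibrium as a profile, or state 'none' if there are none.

(A,P): not NE [P1→B gives 4>1]
(A,Q): not NE [P2→P gives 7>1]
(A,R): not NE [P1→C gives 4>3; P2→P gives 7>1]
(B,P): not NE [P2→R gives 8>6]
(B,Q): not NE [P2→R gives 8>2]
(B,R): not NE [P1→C gives 4>2]
(C,P): not NE [P1→B gives 4>2]
(C,Q): not NE [P1→B gives 6>4; P2→P gives 7>1]
(C,R): not NE [P2→P gives 7>5]

PSNE: ∅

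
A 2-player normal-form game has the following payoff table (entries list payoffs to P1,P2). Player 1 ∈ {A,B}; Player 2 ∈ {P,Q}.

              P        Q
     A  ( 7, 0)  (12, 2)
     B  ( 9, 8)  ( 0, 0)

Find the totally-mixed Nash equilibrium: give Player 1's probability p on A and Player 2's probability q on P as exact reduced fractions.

(p,q) = (4/5, 6/7)

P1 indiff ⇒ q·7+(1-q)·12 = q·9+(1-q)·0 ⇒ q(-2) = (1-q)(-12) ⇒ q = 6/7
P2 indiff ⇒ p·0+(1-p)·8 = p·2+(1-p)·0 ⇒ p(-2) = (1-p)(-8) ⇒ p = 4/5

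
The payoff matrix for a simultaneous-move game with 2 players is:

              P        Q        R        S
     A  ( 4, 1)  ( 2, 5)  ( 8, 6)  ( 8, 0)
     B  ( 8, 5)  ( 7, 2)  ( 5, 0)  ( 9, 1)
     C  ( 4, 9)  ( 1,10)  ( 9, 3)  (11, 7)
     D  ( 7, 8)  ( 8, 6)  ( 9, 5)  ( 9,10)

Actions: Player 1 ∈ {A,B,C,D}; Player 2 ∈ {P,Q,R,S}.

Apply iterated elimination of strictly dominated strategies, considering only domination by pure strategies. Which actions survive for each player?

Survivors P1:{B,C,D} P2:{P,Q,S}

P1 drop A (D beats it: P:7>4 Q:8>2 R:9>8 S:9>8)
P2 drop R (P beats it: B:5>0 C:9>3 D:8>5)
P1→{B,C,D} P2→{P,Q,S}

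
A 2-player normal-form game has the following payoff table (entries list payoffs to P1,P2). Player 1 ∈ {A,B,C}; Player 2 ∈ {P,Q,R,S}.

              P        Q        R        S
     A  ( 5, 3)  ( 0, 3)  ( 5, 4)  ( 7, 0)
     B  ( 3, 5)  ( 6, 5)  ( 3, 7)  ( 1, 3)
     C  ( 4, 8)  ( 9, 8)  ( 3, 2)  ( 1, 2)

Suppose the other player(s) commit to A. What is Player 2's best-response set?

argmax u_2 = {R}

u_2(P vs A) = 3
u_2(Q vs A) = 3
u_2(R vs A) = 4
u_2(S vs A) = 0
max payoff 4 at {R}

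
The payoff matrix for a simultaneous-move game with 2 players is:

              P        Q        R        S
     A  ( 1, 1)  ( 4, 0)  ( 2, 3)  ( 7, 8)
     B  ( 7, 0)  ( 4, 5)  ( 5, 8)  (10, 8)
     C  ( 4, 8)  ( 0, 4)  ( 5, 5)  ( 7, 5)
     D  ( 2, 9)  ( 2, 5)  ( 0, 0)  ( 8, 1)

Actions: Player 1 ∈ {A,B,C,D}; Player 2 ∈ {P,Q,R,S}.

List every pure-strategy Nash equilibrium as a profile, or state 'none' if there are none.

Nash profiles: (B,R), (B,S)

(A,P): not NE [P1→B gives 7>1; P2→S gives 8>1]
(A,Q): not NE [P2→S gives 8>0]
(A,R): not NE [P1→C gives 5>2; P2→S gives 8>3]
(A,S): not NE [P1→B gives 10>7]
(B,P): not NE [P2→S gives 8>0]
(B,Q): not NE [P2→S gives 8>5]
(B,R): NE
(B,S): NE
(C,P): not NE [P1→B gives 7>4]
(C,Q): not NE [P1→B gives 4>0; P2→P gives 8>4]
(C,R): not NE [P2→P gives 8>5]
(C,S): not NE [P1→B gives 10>7; P2→P gives 8>5]
(D,P): not NE [P1→B gives 7>2]
(D,Q): not NE [P1→B gives 4>2; P2→P gives 9>5]
(D,R): not NE [P1→C gives 5>0; P2→P gives 9>0]
(D,S): not NE [P1→B gives 10>8; P2→P gives 9>1]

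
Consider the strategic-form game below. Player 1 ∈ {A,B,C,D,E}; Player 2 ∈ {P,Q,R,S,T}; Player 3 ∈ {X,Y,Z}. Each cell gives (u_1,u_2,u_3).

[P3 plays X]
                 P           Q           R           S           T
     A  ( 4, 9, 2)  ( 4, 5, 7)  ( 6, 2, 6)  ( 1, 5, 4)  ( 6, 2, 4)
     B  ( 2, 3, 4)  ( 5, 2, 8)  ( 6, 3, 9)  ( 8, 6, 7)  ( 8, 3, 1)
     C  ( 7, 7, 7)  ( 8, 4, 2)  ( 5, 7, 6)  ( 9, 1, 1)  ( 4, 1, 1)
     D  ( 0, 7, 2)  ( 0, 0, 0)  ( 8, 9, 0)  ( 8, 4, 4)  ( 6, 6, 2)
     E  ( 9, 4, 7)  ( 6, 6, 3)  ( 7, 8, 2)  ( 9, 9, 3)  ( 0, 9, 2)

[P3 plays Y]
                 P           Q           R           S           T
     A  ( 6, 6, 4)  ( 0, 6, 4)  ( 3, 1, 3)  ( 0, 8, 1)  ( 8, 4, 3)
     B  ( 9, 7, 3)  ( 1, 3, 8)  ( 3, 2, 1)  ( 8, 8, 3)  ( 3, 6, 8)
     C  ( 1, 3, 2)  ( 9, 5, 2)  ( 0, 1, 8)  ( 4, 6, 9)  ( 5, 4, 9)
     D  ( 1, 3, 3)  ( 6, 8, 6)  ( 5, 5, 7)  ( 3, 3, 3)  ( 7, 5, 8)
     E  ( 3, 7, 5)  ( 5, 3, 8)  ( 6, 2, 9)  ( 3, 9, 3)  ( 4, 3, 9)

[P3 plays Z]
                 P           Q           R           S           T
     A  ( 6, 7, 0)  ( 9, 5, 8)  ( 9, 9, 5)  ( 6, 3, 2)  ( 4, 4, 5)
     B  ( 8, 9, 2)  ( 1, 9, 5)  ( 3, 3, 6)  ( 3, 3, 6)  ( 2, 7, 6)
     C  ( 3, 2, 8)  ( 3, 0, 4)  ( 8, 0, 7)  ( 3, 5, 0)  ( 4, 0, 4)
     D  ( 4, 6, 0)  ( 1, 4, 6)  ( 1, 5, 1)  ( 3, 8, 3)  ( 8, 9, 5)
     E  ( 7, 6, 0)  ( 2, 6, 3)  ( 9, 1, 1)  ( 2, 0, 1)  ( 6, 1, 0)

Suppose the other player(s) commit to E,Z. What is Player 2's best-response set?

u_2(P vs E,Z) = 6
u_2(Q vs E,Z) = 6
u_2(R vs E,Z) = 1
u_2(S vs E,Z) = 0
u_2(T vs E,Z) = 1
max payoff 6 at {P,Q}

BR_2 = {P,Q}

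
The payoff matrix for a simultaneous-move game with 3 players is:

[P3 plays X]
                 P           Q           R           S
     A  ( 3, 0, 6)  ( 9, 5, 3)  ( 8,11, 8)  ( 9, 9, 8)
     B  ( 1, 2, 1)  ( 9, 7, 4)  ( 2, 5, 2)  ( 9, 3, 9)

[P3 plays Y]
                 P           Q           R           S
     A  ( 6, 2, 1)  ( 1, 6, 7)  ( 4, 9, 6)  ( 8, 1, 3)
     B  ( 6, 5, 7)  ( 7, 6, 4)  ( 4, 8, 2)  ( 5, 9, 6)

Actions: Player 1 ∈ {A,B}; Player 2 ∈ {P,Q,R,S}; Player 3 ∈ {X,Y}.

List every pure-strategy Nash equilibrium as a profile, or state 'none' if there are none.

Nash profiles: (A,R,X), (B,Q,X)

(A,P,X): not NE [P2→R gives 11>0]
(A,P,Y): not NE [P2→R gives 9>2; P3→X gives 6>1]
(A,Q,X): not NE [P2→R gives 11>5; P3→Y gives 7>3]
(A,Q,Y): not NE [P1→B gives 7>1; P2→R gives 9>6]
(A,R,X): NE
(A,R,Y): not NE [P3→X gives 8>6]
(A,S,X): not NE [P2→R gives 11>9]
(A,S,Y): not NE [P2→R gives 9>1; P3→X gives 8>3]
(B,P,X): not NE [P1→A gives 3>1; P2→Q gives 7>2; P3→Y gives 7>1]
(B,P,Y): not NE [P2→S gives 9>5]
(B,Q,X): NE
(B,Q,Y): not NE [P2→S gives 9>6]
(B,R,X): not NE [P1→A gives 8>2; P2→Q gives 7>5]
(B,R,Y): not NE [P2→S gives 9>8]
(B,S,X): not NE [P2→Q gives 7>3]
(B,S,Y): not NE [P1→A gives 8>5; P3→X gives 9>6]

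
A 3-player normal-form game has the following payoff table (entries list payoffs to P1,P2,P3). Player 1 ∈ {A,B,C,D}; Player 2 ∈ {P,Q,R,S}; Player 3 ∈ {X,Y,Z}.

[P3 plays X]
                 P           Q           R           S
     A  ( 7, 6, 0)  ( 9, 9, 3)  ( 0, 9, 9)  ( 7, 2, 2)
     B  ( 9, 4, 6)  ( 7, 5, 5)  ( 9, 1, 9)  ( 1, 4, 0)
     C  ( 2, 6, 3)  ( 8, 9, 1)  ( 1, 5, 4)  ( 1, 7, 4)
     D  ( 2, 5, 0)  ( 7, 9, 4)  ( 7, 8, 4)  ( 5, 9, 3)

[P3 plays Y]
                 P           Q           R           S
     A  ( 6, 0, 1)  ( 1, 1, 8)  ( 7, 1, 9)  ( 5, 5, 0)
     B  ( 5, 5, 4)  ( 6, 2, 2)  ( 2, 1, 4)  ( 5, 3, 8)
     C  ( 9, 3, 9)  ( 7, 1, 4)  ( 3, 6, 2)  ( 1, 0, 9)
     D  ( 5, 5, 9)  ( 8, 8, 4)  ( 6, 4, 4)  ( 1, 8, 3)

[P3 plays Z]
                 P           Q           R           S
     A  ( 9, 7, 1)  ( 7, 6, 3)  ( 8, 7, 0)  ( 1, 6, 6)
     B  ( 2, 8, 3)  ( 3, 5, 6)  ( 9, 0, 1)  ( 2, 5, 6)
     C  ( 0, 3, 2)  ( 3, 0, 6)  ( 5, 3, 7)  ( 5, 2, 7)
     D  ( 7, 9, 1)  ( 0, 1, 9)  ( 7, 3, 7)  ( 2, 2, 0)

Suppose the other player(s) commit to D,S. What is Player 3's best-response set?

u_3(X vs D,S) = 3
u_3(Y vs D,S) = 3
u_3(Z vs D,S) = 0
max payoff 3 at {X,Y}

argmax u_3 = {X,Y}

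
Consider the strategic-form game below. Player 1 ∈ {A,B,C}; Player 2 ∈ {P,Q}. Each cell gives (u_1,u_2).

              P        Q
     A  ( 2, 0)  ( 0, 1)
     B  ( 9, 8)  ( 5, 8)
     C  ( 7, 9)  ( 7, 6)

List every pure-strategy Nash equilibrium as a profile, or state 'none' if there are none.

(A,P): not NE [P1→B gives 9>2; P2→Q gives 1>0]
(A,Q): not NE [P1→C gives 7>0]
(B,P): NE
(B,Q): not NE [P1→C gives 7>5]
(C,P): not NE [P1→B gives 9>7]
(C,Q): not NE [P2→P gives 9>6]

Nash profiles: (B,P)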